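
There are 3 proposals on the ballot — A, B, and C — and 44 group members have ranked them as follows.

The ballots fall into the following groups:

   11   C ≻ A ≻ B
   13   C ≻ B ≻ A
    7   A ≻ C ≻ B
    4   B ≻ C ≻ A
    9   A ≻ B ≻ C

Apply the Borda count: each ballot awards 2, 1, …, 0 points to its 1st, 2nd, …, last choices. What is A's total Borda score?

Borda scores:
  A: 11·1 + 13·0 + 7·2 + 4·0 + 9·2 = 43
  B: 11·0 + 13·1 + 7·0 + 4·2 + 9·1 = 30
  C: 11·2 + 13·2 + 7·1 + 4·1 + 9·0 = 59

43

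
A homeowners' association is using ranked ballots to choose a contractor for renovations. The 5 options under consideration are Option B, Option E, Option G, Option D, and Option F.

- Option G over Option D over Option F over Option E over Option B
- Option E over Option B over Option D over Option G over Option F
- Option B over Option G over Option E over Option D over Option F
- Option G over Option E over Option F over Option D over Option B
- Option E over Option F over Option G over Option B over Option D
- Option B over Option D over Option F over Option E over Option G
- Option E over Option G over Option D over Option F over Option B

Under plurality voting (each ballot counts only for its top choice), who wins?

Option E

First-place vote totals:
  Option B: 2
  Option E: 3
  Option G: 2
  Option D: 0
  Option F: 0
Option E has the most first-place votes.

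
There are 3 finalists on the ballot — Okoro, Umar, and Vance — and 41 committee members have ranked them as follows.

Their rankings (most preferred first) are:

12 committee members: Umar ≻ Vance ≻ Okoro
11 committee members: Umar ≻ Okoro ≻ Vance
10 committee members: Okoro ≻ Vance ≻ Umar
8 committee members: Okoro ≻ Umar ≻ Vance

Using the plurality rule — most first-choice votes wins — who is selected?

First-place vote totals:
  Okoro: 18
  Umar: 23
  Vance: 0
Umar has the most first-place votes.

Umar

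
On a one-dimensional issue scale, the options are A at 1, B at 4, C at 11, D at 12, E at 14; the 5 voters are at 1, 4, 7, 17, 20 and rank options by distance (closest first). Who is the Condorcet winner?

B

With single-peaked preferences on a line, the Condorcet winner is the candidate closest to the median voter.
The median voter (position 7) is closest to B at 4.
Check: B vs A — voters closer to B: 4 of 5.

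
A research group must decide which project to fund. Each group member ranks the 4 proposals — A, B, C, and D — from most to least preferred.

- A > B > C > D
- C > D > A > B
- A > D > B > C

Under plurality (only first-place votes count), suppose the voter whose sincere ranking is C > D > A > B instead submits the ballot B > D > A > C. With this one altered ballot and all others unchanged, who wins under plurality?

First-place totals with the altered ballot: A 2, B 1, C 0, D 0.
The winner is unchanged: still A.

A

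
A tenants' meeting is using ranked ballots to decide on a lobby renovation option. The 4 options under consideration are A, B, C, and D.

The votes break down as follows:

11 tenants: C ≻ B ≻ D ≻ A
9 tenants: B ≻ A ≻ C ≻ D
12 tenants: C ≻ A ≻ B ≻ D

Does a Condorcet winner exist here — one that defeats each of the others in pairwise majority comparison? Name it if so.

Head-to-head results (32 voters total):
A vs B: B wins 20–12.
A vs C: C wins 23–9.
A vs D: A wins 21–11.
B vs C: C wins 23–9.
B vs D: B wins 32–0.
C vs D: C wins 32–0.
C beats each rival — A (23–9), B (23–9), D (32–0) — so C is the Condorcet winner.

C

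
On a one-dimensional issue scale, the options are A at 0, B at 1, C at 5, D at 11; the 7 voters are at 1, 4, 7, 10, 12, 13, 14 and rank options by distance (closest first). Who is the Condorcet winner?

D

With single-peaked preferences on a line, the Condorcet winner is the candidate closest to the median voter.
The median voter (position 10) is closest to D at 11.
Check: D vs A — voters closer to D: 5 of 7.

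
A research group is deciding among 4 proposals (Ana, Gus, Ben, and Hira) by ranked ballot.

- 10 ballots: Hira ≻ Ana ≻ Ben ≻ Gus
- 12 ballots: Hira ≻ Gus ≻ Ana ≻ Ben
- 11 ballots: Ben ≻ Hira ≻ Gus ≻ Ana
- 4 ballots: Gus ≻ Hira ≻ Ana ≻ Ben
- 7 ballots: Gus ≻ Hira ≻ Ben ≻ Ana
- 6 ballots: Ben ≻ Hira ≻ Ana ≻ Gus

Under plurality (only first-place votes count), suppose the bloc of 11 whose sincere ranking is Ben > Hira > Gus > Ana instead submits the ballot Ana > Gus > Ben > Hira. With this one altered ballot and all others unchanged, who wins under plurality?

Hira

First-place totals with the altered ballot: Ana 11, Gus 11, Ben 6, Hira 22.
The winner is unchanged: still Hira.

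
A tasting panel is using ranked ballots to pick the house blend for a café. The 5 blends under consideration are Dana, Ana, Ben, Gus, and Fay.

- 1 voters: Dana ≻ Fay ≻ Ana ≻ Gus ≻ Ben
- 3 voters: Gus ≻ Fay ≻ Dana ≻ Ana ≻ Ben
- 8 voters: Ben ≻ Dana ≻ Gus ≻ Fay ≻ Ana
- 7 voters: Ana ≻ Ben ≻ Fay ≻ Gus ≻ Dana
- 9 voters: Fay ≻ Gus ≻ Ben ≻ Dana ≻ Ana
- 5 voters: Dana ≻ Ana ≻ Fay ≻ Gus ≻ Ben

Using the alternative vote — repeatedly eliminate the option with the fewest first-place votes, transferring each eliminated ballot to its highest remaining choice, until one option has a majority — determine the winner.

Round 1: Fay 9, Ben 8, Ana 7, Dana 6, Gus 3. Gus has the fewest and is eliminated.
Round 2: Fay 12, Ben 8, Ana 7, Dana 6. Dana has the fewest and is eliminated.
Round 3: Fay 13, Ana 12, Ben 8. Ben has the fewest and is eliminated.
Round 4: Fay 21, Ana 12. Fay has a majority.

Fay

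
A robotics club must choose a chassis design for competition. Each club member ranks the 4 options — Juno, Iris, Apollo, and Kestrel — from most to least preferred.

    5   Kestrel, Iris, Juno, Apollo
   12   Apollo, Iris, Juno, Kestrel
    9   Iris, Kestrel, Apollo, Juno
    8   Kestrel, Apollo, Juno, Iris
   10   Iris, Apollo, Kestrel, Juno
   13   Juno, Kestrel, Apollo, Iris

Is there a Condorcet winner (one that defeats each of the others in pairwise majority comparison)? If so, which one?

None — there is no Condorcet winner

Head-to-head results (57 voters total):
Juno vs Iris: Iris wins 36–21.
Juno vs Apollo: Apollo wins 39–18.
Juno vs Kestrel: Kestrel wins 32–25.
Iris vs Apollo: Apollo wins 33–24.
Iris vs Kestrel: Iris wins 31–26.
Apollo vs Kestrel: Kestrel wins 35–22.
No candidate beats all others: Iris beats Kestrel beats Apollo beats Iris, a majority cycle.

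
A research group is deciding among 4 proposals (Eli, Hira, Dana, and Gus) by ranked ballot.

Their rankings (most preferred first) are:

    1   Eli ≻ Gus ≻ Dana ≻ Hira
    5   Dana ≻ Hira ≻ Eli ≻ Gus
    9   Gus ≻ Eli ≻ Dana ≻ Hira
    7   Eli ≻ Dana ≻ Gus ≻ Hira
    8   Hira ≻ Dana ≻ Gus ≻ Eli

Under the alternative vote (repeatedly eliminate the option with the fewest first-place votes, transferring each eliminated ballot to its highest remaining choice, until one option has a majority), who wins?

Gus

Round 1: Gus 9, Eli 8, Hira 8, Dana 5. Dana has the fewest and is eliminated.
Round 2: Hira 13, Gus 9, Eli 8. Eli has the fewest and is eliminated.
Round 3: Gus 17, Hira 13. Gus has a majority.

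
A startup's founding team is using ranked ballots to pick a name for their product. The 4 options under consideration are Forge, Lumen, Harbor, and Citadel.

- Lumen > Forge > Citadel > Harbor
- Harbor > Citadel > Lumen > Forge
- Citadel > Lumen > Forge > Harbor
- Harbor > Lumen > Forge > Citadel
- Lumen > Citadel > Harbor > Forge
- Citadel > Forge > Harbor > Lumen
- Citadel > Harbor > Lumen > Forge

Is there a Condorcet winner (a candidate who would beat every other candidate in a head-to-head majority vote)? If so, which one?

Citadel

Head-to-head results (7 voters total):
Forge vs Lumen: Lumen wins 6–1.
Forge vs Harbor: Harbor wins 4–3.
Forge vs Citadel: Citadel wins 5–2.
Lumen vs Harbor: Harbor wins 4–3.
Lumen vs Citadel: Citadel wins 4–3.
Harbor vs Citadel: Citadel wins 5–2.
Citadel beats each rival — Forge (5–2), Lumen (4–3), Harbor (5–2) — so Citadel is the Condorcet winner.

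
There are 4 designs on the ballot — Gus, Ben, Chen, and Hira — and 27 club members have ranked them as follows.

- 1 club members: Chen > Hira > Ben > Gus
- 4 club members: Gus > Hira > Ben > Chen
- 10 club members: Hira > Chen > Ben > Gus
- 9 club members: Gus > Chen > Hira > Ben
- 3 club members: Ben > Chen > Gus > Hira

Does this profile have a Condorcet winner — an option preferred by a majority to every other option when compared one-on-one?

No

Head-to-head results (27 voters total):
Gus vs Ben: Ben wins 14–13.
Gus vs Chen: Chen wins 14–13.
Gus vs Hira: Gus wins 16–11.
Ben vs Chen: Chen wins 20–7.
Ben vs Hira: Hira wins 24–3.
Chen vs Hira: Hira wins 14–13.
No candidate beats all others: Gus beats Hira beats Ben beats Gus, a majority cycle.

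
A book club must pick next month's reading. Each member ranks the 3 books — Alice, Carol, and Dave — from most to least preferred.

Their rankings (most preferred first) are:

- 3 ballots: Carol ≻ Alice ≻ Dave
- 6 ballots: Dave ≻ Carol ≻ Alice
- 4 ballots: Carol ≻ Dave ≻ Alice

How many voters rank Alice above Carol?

0

Ballots ranking Alice above Carol: 0.
Ballots ranking Carol above Alice: 3+6+4 = 13.
So 0 of 13 voters prefer Alice to Carol.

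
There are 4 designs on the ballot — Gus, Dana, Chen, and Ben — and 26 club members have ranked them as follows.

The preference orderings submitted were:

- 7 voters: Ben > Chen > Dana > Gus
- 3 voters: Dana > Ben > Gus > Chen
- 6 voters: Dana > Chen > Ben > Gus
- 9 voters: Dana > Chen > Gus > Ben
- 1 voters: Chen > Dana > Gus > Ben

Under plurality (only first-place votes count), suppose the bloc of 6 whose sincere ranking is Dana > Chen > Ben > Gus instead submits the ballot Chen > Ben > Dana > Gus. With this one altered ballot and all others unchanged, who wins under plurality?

First-place totals with the altered ballot: Gus 0, Dana 12, Chen 7, Ben 7.
The winner is unchanged: still Dana.

Dana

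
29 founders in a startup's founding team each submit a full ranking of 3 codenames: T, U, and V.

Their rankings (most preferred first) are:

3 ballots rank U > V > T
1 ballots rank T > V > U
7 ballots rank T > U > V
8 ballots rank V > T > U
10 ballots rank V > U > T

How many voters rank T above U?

16

Ballots ranking T above U: 1+7+8 = 16.
Ballots ranking U above T: 3+10 = 13.
So 16 of 29 voters prefer T to U.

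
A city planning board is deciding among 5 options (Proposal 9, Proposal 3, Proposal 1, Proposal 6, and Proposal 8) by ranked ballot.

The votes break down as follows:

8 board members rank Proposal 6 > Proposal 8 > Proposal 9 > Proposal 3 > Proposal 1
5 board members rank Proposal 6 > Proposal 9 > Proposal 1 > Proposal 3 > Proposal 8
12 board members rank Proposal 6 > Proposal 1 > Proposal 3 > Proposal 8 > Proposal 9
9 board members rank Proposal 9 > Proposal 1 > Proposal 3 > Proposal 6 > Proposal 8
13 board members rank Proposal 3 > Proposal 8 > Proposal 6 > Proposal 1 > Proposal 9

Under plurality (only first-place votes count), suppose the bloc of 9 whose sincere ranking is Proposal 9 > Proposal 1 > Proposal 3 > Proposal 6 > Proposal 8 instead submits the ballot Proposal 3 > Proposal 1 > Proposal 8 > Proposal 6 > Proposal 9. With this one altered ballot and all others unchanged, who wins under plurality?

Proposal 6

First-place totals with the altered ballot: Proposal 9 0, Proposal 3 22, Proposal 1 0, Proposal 6 25, Proposal 8 0.
The winner is unchanged: still Proposal 6.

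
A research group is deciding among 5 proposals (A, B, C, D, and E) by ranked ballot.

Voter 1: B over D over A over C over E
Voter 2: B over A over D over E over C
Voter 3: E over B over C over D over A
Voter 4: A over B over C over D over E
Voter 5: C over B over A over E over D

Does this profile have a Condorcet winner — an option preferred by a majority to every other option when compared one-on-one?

Yes

Head-to-head results (5 voters total):
A vs B: B wins 4–1.
A vs C: A wins 3–2.
A vs D: A wins 3–2.
A vs E: A wins 4–1.
B vs C: B wins 4–1.
B vs D: B wins 5–0.
B vs E: B wins 4–1.
C vs D: C wins 3–2.
C vs E: C wins 3–2.
D vs E: D wins 3–2.
B beats each rival — A (4–1), C (4–1), D (5–0), E (4–1) — so B is the Condorcet winner.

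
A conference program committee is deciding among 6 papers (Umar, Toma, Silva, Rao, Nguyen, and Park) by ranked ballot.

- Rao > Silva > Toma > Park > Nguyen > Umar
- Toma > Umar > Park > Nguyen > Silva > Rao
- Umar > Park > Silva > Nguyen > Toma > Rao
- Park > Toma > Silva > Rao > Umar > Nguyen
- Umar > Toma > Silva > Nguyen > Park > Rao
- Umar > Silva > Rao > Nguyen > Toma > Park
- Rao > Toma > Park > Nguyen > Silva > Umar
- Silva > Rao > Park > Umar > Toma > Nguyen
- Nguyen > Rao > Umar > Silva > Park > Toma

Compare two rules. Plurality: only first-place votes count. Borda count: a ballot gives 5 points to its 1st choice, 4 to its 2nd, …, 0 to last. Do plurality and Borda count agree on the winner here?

Plurality first-place counts: Umar 3, Toma 1, Silva 1, Rao 2, Nguyen 1, Park 1 → Umar.
Borda totals: Umar 25, Toma 23, Silva 26, Rao 23, Nguyen 16, Park 22 → Silva.
The two rules disagree: plurality picks Umar, Borda picks Silva.

No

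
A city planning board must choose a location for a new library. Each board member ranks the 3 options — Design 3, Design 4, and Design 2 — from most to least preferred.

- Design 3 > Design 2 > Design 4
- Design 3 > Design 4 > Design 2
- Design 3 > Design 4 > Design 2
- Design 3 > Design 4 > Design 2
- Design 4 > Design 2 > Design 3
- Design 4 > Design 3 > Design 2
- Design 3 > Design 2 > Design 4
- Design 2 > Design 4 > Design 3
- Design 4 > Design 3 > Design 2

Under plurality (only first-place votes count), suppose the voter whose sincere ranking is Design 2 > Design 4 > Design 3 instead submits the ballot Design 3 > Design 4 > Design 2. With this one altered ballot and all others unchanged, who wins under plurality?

First-place totals with the altered ballot: Design 3 6, Design 4 3, Design 2 0.
The winner is unchanged: still Design 3.

Design 3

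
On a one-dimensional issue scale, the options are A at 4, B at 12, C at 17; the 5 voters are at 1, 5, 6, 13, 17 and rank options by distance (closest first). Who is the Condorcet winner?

With single-peaked preferences on a line, the Condorcet winner is the candidate closest to the median voter.
The median voter (position 6) is closest to A at 4.
Check: A vs B — voters closer to A: 3 of 5.

A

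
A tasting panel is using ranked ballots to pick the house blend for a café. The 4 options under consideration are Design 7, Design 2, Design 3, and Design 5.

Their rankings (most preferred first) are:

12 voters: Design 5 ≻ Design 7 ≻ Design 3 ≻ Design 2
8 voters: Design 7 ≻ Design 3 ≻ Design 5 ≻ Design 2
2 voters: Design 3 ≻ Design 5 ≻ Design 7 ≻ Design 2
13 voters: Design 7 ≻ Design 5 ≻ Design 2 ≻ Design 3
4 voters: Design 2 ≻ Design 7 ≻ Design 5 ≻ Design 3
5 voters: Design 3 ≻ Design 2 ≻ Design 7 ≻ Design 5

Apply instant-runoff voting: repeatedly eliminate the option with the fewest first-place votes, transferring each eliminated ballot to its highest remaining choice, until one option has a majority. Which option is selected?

Round 1: Design 7 21, Design 5 12, Design 3 7, Design 2 4. Design 2 has the fewest and is eliminated.
Round 2: Design 7 25, Design 5 12, Design 3 7. Design 7 has a majority.

Design 7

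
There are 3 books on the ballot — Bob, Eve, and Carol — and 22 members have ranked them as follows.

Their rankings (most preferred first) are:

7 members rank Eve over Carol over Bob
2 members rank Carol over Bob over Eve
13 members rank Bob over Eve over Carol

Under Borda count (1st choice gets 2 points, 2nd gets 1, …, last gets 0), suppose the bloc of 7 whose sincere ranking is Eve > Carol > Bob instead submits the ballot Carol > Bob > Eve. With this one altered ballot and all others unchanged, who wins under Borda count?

Borda totals with the altered ballot: Bob 35, Eve 13, Carol 18.
The winner is unchanged: still Bob.

Bob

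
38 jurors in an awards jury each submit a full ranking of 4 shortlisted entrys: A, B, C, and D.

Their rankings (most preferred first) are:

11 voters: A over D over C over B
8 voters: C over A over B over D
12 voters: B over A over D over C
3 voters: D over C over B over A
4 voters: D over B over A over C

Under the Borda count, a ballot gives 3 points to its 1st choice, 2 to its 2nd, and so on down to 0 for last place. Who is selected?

Borda scores:
  A: 11·3 + 8·2 + 12·2 + 3·0 + 4·1 = 77
  B: 11·0 + 8·1 + 12·3 + 3·1 + 4·2 = 55
  C: 11·1 + 8·3 + 12·0 + 3·2 + 4·0 = 41
  D: 11·2 + 8·0 + 12·1 + 3·3 + 4·3 = 55
A has the highest total.

A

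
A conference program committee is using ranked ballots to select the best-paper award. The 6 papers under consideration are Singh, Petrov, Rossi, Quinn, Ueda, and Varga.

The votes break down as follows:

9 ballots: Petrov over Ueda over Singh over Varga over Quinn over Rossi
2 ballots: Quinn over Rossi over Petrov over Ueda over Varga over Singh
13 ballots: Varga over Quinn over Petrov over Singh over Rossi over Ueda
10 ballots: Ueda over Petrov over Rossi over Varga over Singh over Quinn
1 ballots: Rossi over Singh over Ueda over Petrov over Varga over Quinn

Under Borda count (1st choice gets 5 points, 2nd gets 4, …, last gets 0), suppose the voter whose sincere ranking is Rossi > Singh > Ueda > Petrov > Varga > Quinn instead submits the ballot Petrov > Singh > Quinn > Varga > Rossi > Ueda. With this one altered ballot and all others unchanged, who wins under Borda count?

Borda totals with the altered ballot: Singh 67, Petrov 135, Rossi 52, Quinn 74, Ueda 90, Varga 107.
The winner is unchanged: still Petrov.

Petrov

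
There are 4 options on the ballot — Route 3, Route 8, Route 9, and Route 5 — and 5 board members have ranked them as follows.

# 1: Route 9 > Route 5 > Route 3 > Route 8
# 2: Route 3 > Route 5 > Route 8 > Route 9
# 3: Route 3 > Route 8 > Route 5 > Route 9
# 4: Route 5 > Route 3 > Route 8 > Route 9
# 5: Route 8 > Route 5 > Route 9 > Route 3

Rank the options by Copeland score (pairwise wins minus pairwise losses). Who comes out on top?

Route 5

Pairwise results:
  Route 3 vs Route 8: Route 3 wins 4–1.
  Route 3 vs Route 9: Route 3 wins 3–2.
  Route 3 vs Route 5: Route 5 wins 3–2.
  Route 8 vs Route 9: Route 8 wins 4–1.
  Route 8 vs Route 5: Route 5 wins 3–2.
  Route 9 vs Route 5: Route 5 wins 4–1.
Copeland scores (wins − losses):
  Route 3: 2 − 1 = 1
  Route 8: 1 − 2 = -1
  Route 9: 0 − 3 = -3
  Route 5: 3 − 0 = 3
Route 5 has the best Copeland score.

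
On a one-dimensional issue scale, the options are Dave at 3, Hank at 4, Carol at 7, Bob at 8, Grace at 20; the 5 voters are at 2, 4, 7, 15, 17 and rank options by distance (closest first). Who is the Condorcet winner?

With single-peaked preferences on a line, the Condorcet winner is the candidate closest to the median voter.
The median voter (position 7) is closest to Carol at 7.
Check: Carol vs Grace — voters closer to Carol: 3 of 5.

Carol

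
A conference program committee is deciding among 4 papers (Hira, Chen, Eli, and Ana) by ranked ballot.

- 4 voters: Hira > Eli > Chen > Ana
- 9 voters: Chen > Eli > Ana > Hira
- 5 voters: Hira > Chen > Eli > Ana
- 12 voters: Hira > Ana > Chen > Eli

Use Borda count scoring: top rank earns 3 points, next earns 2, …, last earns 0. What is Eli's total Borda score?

31

Borda scores:
  Hira: 4·3 + 9·0 + 5·3 + 12·3 = 63
  Chen: 4·1 + 9·3 + 5·2 + 12·1 = 53
  Eli: 4·2 + 9·2 + 5·1 + 12·0 = 31
  Ana: 4·0 + 9·1 + 5·0 + 12·2 = 33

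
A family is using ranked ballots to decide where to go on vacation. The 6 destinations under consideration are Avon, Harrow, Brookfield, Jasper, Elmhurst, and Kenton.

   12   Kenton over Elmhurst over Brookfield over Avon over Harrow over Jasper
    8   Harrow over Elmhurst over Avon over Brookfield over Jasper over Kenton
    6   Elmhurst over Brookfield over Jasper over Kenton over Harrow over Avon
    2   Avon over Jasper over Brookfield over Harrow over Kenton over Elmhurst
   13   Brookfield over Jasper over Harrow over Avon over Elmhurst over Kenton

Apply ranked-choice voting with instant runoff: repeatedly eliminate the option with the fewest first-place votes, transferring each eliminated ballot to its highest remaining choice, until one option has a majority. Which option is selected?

Round 1: Brookfield 13, Kenton 12, Harrow 8, Elmhurst 6, Avon 2, Jasper 0. Jasper has the fewest and is eliminated.
Round 2: Brookfield 13, Kenton 12, Harrow 8, Elmhurst 6, Avon 2. Avon has the fewest and is eliminated.
Round 3: Brookfield 15, Kenton 12, Harrow 8, Elmhurst 6. Elmhurst has the fewest and is eliminated.
Round 4: Brookfield 21, Kenton 12, Harrow 8. Brookfield has a majority.

Brookfield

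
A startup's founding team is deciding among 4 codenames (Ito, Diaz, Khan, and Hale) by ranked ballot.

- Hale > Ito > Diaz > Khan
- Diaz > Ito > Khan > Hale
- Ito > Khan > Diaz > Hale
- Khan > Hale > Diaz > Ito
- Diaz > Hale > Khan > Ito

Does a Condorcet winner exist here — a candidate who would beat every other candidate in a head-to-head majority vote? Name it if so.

Diaz

Head-to-head results (5 voters total):
Ito vs Diaz: Diaz wins 3–2.
Ito vs Khan: Ito wins 3–2.
Ito vs Hale: Hale wins 3–2.
Diaz vs Khan: Diaz wins 3–2.
Diaz vs Hale: Diaz wins 3–2.
Khan vs Hale: Khan wins 3–2.
Diaz beats each rival — Ito (3–2), Khan (3–2), Hale (3–2) — so Diaz is the Condorcet winner.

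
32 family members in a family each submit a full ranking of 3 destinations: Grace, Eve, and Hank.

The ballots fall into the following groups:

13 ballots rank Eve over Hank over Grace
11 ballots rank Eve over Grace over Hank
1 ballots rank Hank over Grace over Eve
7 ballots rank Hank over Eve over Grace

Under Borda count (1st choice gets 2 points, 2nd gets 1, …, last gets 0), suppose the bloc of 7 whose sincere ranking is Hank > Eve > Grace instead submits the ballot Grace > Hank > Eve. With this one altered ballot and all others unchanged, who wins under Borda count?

Eve

Borda totals with the altered ballot: Grace 26, Eve 48, Hank 22.
The winner is unchanged: still Eve.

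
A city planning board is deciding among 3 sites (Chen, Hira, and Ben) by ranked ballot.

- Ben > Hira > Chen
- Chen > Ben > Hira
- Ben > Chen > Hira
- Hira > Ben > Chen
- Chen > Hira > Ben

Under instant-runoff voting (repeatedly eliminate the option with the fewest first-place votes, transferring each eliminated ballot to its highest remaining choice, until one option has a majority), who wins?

Ben

Round 1: Chen 2, Ben 2, Hira 1. Hira has the fewest and is eliminated.
Round 2: Ben 3, Chen 2. Ben has a majority.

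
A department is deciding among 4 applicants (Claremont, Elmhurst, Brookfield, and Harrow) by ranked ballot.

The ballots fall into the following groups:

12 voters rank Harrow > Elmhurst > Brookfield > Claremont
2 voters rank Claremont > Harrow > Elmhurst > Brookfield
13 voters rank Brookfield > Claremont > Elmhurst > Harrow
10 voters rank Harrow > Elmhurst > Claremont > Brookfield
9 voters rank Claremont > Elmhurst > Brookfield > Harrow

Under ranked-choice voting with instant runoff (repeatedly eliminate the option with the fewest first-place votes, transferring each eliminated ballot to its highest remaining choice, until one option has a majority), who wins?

Harrow

Round 1: Harrow 22, Brookfield 13, Claremont 11, Elmhurst 0. Elmhurst has the fewest and is eliminated.
Round 2: Harrow 22, Brookfield 13, Claremont 11. Claremont has the fewest and is eliminated.
Round 3: Harrow 24, Brookfield 22. Harrow has a majority.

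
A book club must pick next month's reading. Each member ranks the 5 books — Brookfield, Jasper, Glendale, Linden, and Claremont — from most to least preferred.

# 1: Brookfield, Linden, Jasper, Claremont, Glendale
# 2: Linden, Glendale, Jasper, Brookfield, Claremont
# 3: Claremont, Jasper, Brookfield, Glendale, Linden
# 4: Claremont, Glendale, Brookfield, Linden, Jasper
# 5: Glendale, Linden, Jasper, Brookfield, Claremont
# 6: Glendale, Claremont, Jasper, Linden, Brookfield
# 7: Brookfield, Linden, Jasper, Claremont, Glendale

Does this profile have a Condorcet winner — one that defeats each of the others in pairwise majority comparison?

No

Head-to-head results (7 voters total):
Brookfield vs Jasper: Jasper wins 4–3.
Brookfield vs Glendale: Glendale wins 4–3.
Brookfield vs Linden: Brookfield wins 4–3.
Brookfield vs Claremont: Brookfield wins 4–3.
Jasper vs Glendale: Glendale wins 4–3.
Jasper vs Linden: Linden wins 5–2.
Jasper vs Claremont: Jasper wins 4–3.
Glendale vs Linden: Glendale wins 4–3.
Glendale vs Claremont: Claremont wins 4–3.
Linden vs Claremont: Linden wins 4–3.
No candidate beats all others: Brookfield beats Linden beats Jasper beats Brookfield, a majority cycle.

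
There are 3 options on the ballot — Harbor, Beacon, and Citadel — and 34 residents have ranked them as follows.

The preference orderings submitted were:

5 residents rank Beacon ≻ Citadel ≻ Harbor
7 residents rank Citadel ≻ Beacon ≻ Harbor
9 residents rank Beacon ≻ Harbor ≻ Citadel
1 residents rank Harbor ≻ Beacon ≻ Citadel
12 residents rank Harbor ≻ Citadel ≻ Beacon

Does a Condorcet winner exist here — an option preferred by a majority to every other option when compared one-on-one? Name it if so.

Head-to-head results (34 voters total):
Harbor vs Beacon: Beacon wins 21–13.
Harbor vs Citadel: Harbor wins 22–12.
Beacon vs Citadel: Citadel wins 19–15.
No candidate beats all others: Harbor beats Citadel beats Beacon beats Harbor, a majority cycle.

No Condorcet winner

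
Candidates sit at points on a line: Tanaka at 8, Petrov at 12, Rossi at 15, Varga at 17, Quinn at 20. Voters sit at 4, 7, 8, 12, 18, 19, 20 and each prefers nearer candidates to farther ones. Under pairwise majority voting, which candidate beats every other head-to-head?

With single-peaked preferences on a line, the Condorcet winner is the candidate closest to the median voter.
The median voter (position 12) is closest to Petrov at 12.
Check: Petrov vs Varga — voters closer to Petrov: 4 of 7.

Petrov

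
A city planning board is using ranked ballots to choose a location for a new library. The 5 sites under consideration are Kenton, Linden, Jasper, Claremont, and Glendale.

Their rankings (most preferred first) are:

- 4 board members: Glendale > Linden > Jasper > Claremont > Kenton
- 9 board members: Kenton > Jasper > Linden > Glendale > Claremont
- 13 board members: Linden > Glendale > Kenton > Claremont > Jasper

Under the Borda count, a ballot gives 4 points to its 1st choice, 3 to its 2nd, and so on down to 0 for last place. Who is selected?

Borda scores:
  Kenton: 4·0 + 9·4 + 13·2 = 62
  Linden: 4·3 + 9·2 + 13·4 = 82
  Jasper: 4·2 + 9·3 + 13·0 = 35
  Claremont: 4·1 + 9·0 + 13·1 = 17
  Glendale: 4·4 + 9·1 + 13·3 = 64
Linden has the highest total.

Linden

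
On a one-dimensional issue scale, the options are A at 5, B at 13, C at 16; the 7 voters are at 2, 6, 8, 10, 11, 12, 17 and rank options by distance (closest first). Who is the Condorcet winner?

With single-peaked preferences on a line, the Condorcet winner is the candidate closest to the median voter.
The median voter (position 10) is closest to B at 13.
Check: B vs A — voters closer to B: 4 of 7.

B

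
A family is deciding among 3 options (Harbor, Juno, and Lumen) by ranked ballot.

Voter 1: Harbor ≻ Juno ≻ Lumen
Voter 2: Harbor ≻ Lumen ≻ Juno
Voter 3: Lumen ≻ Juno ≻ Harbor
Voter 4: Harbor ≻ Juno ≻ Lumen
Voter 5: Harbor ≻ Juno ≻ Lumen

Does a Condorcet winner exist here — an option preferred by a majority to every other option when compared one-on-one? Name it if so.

Head-to-head results (5 voters total):
Harbor vs Juno: Harbor wins 4–1.
Harbor vs Lumen: Harbor wins 4–1.
Juno vs Lumen: Juno wins 3–2.
Harbor beats each rival — Juno (4–1), Lumen (4–1) — so Harbor is the Condorcet winner.

Harbor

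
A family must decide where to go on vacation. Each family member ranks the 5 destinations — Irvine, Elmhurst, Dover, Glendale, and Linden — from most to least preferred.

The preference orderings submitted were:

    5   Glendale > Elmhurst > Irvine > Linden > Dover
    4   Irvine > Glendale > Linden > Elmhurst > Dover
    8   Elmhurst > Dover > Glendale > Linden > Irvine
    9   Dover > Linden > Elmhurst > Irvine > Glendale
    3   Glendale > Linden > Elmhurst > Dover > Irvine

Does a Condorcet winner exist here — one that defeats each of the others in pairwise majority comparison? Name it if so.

No Condorcet winner

Head-to-head results (29 voters total):
Irvine vs Elmhurst: Elmhurst wins 25–4.
Irvine vs Dover: Dover wins 20–9.
Irvine vs Glendale: Glendale wins 16–13.
Irvine vs Linden: Linden wins 20–9.
Elmhurst vs Dover: Elmhurst wins 20–9.
Elmhurst vs Glendale: Elmhurst wins 17–12.
Elmhurst vs Linden: Linden wins 16–13.
Dover vs Glendale: Dover wins 17–12.
Dover vs Linden: Dover wins 17–12.
Glendale vs Linden: Glendale wins 20–9.
No candidate beats all others: Elmhurst beats Dover beats Linden beats Elmhurst, a majority cycle.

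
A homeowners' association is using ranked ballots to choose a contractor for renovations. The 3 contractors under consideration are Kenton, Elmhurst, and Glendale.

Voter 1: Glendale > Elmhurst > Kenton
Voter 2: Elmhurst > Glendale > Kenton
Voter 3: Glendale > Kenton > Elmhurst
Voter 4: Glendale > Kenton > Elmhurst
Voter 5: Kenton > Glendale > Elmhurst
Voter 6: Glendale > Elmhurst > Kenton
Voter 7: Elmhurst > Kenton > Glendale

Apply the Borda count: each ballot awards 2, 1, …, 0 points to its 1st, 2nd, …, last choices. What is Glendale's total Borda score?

10

Borda scores:
  Kenton: 0 + 0 + 1 + 1 + 2 + 0 + 1 = 5
  Elmhurst: 1 + 2 + 0 + 0 + 0 + 1 + 2 = 6
  Glendale: 2 + 1 + 2 + 2 + 1 + 2 + 0 = 10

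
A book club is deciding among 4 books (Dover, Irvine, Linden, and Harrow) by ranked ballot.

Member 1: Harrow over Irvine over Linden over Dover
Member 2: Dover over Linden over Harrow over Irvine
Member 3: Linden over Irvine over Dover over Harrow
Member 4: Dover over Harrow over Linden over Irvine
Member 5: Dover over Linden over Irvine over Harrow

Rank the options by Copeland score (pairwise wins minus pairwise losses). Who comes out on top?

Pairwise results:
  Dover vs Irvine: Dover wins 3–2.
  Dover vs Linden: Dover wins 3–2.
  Dover vs Harrow: Dover wins 4–1.
  Irvine vs Linden: Linden wins 4–1.
  Irvine vs Harrow: Harrow wins 3–2.
  Linden vs Harrow: Linden wins 3–2.
Copeland scores (wins − losses):
  Dover: 3 − 0 = 3
  Irvine: 0 − 3 = -3
  Linden: 2 − 1 = 1
  Harrow: 1 − 2 = -1
Dover has the best Copeland score.

Dover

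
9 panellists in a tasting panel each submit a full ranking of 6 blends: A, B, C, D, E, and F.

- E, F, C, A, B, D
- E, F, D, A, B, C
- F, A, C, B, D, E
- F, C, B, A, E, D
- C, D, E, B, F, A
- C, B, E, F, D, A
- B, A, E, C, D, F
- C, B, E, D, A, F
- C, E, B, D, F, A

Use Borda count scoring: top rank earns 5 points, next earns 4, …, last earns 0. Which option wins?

Borda scores:
  A: 2 + 2 + 4 + 2 + 0 + 0 + 4 + 1 + 0 = 15
  B: 1 + 1 + 2 + 3 + 2 + 4 + 5 + 4 + 3 = 25
  C: 3 + 0 + 3 + 4 + 5 + 5 + 2 + 5 + 5 = 32
  D: 0 + 3 + 1 + 0 + 4 + 1 + 1 + 2 + 2 = 14
  E: 5 + 5 + 0 + 1 + 3 + 3 + 3 + 3 + 4 = 27
  F: 4 + 4 + 5 + 5 + 1 + 2 + 0 + 0 + 1 = 22
C has the highest total.

C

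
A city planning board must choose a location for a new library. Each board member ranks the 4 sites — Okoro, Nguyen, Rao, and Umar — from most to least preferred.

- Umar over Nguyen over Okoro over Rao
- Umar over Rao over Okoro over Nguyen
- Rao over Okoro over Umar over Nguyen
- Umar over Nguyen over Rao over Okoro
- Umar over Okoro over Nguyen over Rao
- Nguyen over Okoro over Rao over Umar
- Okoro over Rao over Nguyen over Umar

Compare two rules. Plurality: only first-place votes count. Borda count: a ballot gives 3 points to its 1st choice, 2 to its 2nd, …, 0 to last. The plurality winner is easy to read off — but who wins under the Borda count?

Plurality first-place counts: Okoro 1, Nguyen 1, Rao 1, Umar 4 → Umar.
Borda totals: Okoro 11, Nguyen 9, Rao 9, Umar 13 → Umar.

Umar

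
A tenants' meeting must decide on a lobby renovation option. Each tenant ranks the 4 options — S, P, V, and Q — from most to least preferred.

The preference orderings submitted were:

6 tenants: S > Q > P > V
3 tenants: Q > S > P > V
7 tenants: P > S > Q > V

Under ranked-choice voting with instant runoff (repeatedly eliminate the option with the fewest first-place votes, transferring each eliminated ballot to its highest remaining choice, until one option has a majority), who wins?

Round 1: P 7, S 6, Q 3, V 0. V has the fewest and is eliminated.
Round 2: P 7, S 6, Q 3. Q has the fewest and is eliminated.
Round 3: S 9, P 7. S has a majority.

S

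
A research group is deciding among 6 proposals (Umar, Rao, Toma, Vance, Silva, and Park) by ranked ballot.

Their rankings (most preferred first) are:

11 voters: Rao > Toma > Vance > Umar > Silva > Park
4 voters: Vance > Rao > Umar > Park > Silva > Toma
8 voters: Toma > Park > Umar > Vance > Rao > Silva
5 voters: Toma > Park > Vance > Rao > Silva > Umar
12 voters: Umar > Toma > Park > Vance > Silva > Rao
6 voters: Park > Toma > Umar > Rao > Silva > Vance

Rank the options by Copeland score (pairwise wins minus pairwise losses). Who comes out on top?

Toma

Pairwise results:
  Umar vs Rao: Umar wins 26–20.
  Umar vs Toma: Toma wins 30–16.
  Umar vs Vance: Umar wins 26–20.
  Umar vs Silva: Umar wins 41–5.
  Umar vs Park: Umar wins 27–19.
  Rao vs Toma: Toma wins 31–15.
  Rao vs Vance: Vance wins 29–17.
  Rao vs Silva: Rao wins 34–12.
  Rao vs Park: Park wins 31–15.
  Toma vs Vance: Toma wins 42–4.
  Toma vs Silva: Toma wins 42–4.
  Toma vs Park: Toma wins 36–10.
  Vance vs Silva: Vance wins 40–6.
  Vance vs Park: Park wins 31–15.
  Silva vs Park: Park wins 35–11.
Copeland scores (wins − losses):
  Umar: 4 − 1 = 3
  Rao: 1 − 4 = -3
  Toma: 5 − 0 = 5
  Vance: 2 − 3 = -1
  Silva: 0 − 5 = -5
  Park: 3 − 2 = 1
Toma has the best Copeland score.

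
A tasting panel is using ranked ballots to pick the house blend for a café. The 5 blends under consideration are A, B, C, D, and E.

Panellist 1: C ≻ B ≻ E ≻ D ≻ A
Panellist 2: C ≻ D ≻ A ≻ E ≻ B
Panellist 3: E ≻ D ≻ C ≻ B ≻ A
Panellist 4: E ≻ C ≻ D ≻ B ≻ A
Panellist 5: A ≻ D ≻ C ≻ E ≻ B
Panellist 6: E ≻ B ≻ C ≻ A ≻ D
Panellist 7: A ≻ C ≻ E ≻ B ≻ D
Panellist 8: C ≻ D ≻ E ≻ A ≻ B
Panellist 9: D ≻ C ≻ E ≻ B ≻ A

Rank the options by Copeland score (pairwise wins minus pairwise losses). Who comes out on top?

Pairwise results:
  A vs B: B wins 5–4.
  A vs C: C wins 7–2.
  A vs D: D wins 6–3.
  A vs E: E wins 6–3.
  B vs C: C wins 8–1.
  B vs D: D wins 6–3.
  B vs E: E wins 8–1.
  C vs D: C wins 6–3.
  C vs E: C wins 6–3.
  D vs E: E wins 5–4.
Copeland scores (wins − losses):
  A: 0 − 4 = -4
  B: 1 − 3 = -2
  C: 4 − 0 = 4
  D: 2 − 2 = 0
  E: 3 − 1 = 2
C has the best Copeland score.

C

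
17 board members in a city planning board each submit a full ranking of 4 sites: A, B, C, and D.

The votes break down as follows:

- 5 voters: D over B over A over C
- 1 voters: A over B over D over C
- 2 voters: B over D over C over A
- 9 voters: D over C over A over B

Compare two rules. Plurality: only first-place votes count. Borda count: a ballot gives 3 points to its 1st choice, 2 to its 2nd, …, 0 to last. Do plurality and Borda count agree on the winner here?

Yes

Plurality first-place counts: A 1, B 2, C 0, D 14 → D.
Borda totals: A 17, B 18, C 20, D 47 → D.
The two rules agree on D.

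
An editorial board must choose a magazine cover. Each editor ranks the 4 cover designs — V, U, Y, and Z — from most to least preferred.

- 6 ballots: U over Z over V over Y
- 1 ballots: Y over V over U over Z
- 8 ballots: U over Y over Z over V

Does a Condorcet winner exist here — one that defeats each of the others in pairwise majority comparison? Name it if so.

Head-to-head results (15 voters total):
V vs U: U wins 14–1.
V vs Y: Y wins 9–6.
V vs Z: Z wins 14–1.
U vs Y: U wins 14–1.
U vs Z: U wins 15–0.
Y vs Z: Y wins 9–6.
U beats each rival — V (14–1), Y (14–1), Z (15–0) — so U is the Condorcet winner.

U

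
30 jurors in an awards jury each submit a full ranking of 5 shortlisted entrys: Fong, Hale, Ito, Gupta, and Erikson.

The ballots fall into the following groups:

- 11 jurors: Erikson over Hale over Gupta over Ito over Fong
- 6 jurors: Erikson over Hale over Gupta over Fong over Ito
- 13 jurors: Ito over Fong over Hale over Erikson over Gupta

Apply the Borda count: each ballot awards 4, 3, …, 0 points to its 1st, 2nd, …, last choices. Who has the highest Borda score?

Borda scores:
  Fong: 11·0 + 6·1 + 13·3 = 45
  Hale: 11·3 + 6·3 + 13·2 = 77
  Ito: 11·1 + 6·0 + 13·4 = 63
  Gupta: 11·2 + 6·2 + 13·0 = 34
  Erikson: 11·4 + 6·4 + 13·1 = 81
Erikson has the highest total.

Erikson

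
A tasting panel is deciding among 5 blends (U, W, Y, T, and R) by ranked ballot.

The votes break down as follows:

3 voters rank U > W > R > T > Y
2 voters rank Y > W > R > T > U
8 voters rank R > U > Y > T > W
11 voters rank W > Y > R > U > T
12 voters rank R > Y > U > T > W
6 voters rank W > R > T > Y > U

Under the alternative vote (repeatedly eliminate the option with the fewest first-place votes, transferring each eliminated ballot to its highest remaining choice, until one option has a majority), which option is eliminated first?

T

Round 1: R 20, W 17, U 3, Y 2, T 0. T has the fewest and is eliminated.
Round 2: R 20, W 17, U 3, Y 2. Y has the fewest and is eliminated.
Round 3: R 20, W 19, U 3. U has the fewest and is eliminated.
Round 4: W 22, R 20. W has a majority.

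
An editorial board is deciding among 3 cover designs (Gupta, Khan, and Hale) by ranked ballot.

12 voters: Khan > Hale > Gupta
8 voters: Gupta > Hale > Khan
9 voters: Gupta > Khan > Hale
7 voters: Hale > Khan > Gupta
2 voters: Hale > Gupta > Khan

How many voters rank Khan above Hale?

Ballots ranking Khan above Hale: 12+9 = 21.
Ballots ranking Hale above Khan: 8+7+2 = 17.
So 21 of 38 voters prefer Khan to Hale.

21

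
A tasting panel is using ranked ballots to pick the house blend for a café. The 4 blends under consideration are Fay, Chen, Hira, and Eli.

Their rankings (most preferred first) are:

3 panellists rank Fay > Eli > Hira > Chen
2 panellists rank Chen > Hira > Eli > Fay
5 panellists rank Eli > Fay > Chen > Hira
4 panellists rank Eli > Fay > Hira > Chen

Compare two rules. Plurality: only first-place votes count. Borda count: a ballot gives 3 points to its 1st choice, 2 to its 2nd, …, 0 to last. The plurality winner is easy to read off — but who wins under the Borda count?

Eli

Plurality first-place counts: Fay 3, Chen 2, Hira 0, Eli 9 → Eli.
Borda totals: Fay 27, Chen 11, Hira 11, Eli 35 → Eli.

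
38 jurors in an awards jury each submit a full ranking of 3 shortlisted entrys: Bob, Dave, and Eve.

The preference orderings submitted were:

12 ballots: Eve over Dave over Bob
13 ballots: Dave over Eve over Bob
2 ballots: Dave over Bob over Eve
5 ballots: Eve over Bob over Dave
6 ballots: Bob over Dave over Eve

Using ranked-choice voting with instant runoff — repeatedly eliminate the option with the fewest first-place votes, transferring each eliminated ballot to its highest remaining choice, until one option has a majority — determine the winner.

Round 1: Eve 17, Dave 15, Bob 6. Bob has the fewest and is eliminated.
Round 2: Dave 21, Eve 17. Dave has a majority.

Dave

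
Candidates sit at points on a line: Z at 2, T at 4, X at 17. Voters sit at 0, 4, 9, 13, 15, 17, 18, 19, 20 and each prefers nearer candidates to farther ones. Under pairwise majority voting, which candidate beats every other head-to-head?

With single-peaked preferences on a line, the Condorcet winner is the candidate closest to the median voter.
The median voter (position 15) is closest to X at 17.
Check: X vs T — voters closer to X: 6 of 9.

X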